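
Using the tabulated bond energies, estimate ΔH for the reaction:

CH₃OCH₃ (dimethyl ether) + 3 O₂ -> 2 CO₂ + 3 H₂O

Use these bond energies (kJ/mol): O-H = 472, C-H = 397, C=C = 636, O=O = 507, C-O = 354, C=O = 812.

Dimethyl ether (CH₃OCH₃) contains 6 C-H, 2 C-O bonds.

Bonds broken (reactants):
  C-H: 6 × 397 = 2382
  C-O: 2 × 354 = 708
  O=O: 3 × 507 = 1521
  Σ(broken) = 4611 kJ
Bonds formed (products):
  C=O: 4 × 812 = 3248
  O-H: 6 × 472 = 2832
  Σ(formed) = 6080 kJ
ΔH = Σ(broken) − Σ(formed) = 4611 − 6080 = −1469 kJ

ΔH ≈ −1469 kJ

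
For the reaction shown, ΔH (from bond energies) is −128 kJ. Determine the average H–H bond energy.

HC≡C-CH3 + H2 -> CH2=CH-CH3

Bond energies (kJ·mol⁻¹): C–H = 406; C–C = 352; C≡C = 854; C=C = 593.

D(H–H) ≈ 423 kJ/mol

Let D be the H–H bond energy.
Σ(broken) = 1×854 + 1×352 + 4×406 + 1×D = 2830 + D
Σ(formed) = 1×352 + 6×406 + 1×593 = 3381
ΔH = Σ(broken) − Σ(formed) = (2830 + D) − (3381) = −551 + D
Setting this equal to −128 kJ gives D = 423 kJ/mol.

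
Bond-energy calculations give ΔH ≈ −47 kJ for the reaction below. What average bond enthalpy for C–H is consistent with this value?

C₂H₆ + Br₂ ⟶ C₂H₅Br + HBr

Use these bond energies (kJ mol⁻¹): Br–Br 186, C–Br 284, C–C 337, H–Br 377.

D(C–H) ≈ 428 kJ/mol

Let D be the C–H bond energy.
Σ(broken) = 1×186 + 1×337 + 6×D = 523 + 6D
Σ(formed) = 1×284 + 1×337 + 5×D + 1×377 = 998 + 5D
ΔH = Σ(broken) − Σ(formed) = (523 + 6D) − (998 + 5D) = −475 + D
Setting this equal to −47 kJ gives D = 428 kJ/mol.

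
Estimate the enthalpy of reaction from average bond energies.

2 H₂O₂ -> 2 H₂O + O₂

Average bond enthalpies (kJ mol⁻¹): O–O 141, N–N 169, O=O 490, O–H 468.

Bonds broken (reactants):
  O–H: 4 × 468 = 1872
  O–O: 2 × 141 = 282
  Σ(broken) = 2154 kJ
Bonds formed (products):
  O–H: 4 × 468 = 1872
  O=O: 1 × 490 = 490
  Σ(formed) = 2362 kJ
ΔH = Σ(broken) − Σ(formed) = 2154 − 2362 = −208 kJ

ΔH ≈ −208 kJ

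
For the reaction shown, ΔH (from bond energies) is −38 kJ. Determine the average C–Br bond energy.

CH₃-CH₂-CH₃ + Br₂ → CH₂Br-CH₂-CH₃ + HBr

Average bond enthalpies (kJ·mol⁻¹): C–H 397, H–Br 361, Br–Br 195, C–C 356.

D(C–Br) ≈ 269 kJ/mol

Let D be the C–Br bond energy.
Σ(broken) = 1×195 + 2×356 + 8×397 = 4083
Σ(formed) = 1×D + 2×356 + 7×397 + 1×361 = 3852 + D
ΔH = Σ(broken) − Σ(formed) = (4083) − (3852 + D) = +231 − D
Setting this equal to −38 kJ gives D = 269 kJ/mol.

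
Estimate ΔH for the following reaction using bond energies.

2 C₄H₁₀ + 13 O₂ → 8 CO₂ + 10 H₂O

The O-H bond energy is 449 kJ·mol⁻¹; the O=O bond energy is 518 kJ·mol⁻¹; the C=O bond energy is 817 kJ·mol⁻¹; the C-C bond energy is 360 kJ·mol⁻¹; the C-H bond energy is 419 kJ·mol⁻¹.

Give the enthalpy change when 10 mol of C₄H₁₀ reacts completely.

ΔH = −23890 kJ

Bonds broken (reactants):
  C-C: 6 × 360 = 2160
  C-H: 20 × 419 = 8380
  O=O: 13 × 518 = 6734
  Σ(broken) = 17274 kJ
Bonds formed (products):
  C=O: 16 × 817 = 13072
  O-H: 20 × 449 = 8980
  Σ(formed) = 22052 kJ
ΔH = Σ(broken) − Σ(formed) = 17274 − 22052 = −4778 kJ
For 5× the reaction as written: 5 × (−4778) = −23890 kJ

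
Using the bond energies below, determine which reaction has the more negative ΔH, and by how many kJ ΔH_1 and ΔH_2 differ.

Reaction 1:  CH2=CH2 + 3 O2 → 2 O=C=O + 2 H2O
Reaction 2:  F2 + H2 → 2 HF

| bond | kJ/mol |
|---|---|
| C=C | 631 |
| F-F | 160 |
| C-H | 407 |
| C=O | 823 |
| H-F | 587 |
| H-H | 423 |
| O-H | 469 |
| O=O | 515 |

Reaction 1:
  Bonds broken (reactants):
    C-H: 4 × 407 = 1628
    C=C: 1 × 631 = 631
    O=O: 3 × 515 = 1545
    Σ(broken) = 3804 kJ
  Bonds formed (products):
    C=O: 4 × 823 = 3292
    O-H: 4 × 469 = 1876
    Σ(formed) = 5168 kJ
  ΔH_1 = 3804 − 5168 = −1364 kJ
Reaction 2:
  Bonds broken (reactants):
    F-F: 1 × 160 = 160
    H-H: 1 × 423 = 423
    Σ(broken) = 583 kJ
  Bonds formed (products):
    H-F: 2 × 587 = 1174
    Σ(formed) = 1174 kJ
  ΔH_2 = 583 − 1174 = −591 kJ
ΔH_1 − ΔH_2 = −773 kJ, so reaction 1 has the more negative ΔH; |ΔH_1 − ΔH_2| = 773 kJ.

Reaction 1, by 773 kJ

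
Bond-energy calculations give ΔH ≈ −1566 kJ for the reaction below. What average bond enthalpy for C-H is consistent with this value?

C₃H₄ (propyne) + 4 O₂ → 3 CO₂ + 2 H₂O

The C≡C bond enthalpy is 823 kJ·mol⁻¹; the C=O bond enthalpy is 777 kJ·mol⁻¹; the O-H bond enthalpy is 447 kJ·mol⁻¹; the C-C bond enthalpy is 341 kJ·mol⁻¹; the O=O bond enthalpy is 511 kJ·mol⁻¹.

Let D be the C-H bond energy.
Σ(broken) = 1×823 + 1×341 + 4×D + 4×511 = 3208 + 4D
Σ(formed) = 6×777 + 4×447 = 6450
ΔH = Σ(broken) − Σ(formed) = (3208 + 4D) − (6450) = −3242 + 4D
Setting this equal to −1566 kJ gives 4D = 1676, so D = 419 kJ/mol.

D(C-H) ≈ 419 kJ/mol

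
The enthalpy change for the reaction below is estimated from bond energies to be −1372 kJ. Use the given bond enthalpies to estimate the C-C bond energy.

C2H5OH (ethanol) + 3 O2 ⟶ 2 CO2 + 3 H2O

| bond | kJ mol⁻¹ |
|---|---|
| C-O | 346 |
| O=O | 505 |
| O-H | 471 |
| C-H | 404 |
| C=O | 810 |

Let D be the C-C bond energy.
Σ(broken) = 1×D + 5×404 + 1×346 + 1×471 + 3×505 = 4352 + D
Σ(formed) = 4×810 + 6×471 = 6066
ΔH = Σ(broken) − Σ(formed) = (4352 + D) − (6066) = −1714 + D
Setting this equal to −1372 kJ gives D = 342 kJ/mol.

D(C-C) ≈ 342 kJ/mol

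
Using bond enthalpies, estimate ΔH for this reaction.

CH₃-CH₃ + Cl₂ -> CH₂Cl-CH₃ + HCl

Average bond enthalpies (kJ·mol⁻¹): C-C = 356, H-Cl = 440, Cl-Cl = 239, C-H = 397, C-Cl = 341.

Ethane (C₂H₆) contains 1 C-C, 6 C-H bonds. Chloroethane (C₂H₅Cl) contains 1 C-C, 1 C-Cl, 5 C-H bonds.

ΔH ≈ −145 kJ

Bonds broken (reactants):
  C-C: 1 × 356 = 356
  C-H: 6 × 397 = 2382
  Cl-Cl: 1 × 239 = 239
  Σ(broken) = 2977 kJ
Bonds formed (products):
  C-C: 1 × 356 = 356
  C-Cl: 1 × 341 = 341
  C-H: 5 × 397 = 1985
  H-Cl: 1 × 440 = 440
  Σ(formed) = 3122 kJ
ΔH = Σ(broken) − Σ(formed) = 2977 − 3122 = −145 kJ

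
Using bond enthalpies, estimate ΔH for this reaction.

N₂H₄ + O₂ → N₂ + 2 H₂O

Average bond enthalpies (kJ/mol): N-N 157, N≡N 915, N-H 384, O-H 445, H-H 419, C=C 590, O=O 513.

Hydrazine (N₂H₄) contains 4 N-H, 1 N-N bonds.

ΔH ≈ −489 kJ

Bonds broken (reactants):
  N-H: 4 × 384 = 1536
  N-N: 1 × 157 = 157
  O=O: 1 × 513 = 513
  Σ(broken) = 2206 kJ
Bonds formed (products):
  N≡N: 1 × 915 = 915
  O-H: 4 × 445 = 1780
  Σ(formed) = 2695 kJ
ΔH = Σ(broken) − Σ(formed) = 2206 − 2695 = −489 kJ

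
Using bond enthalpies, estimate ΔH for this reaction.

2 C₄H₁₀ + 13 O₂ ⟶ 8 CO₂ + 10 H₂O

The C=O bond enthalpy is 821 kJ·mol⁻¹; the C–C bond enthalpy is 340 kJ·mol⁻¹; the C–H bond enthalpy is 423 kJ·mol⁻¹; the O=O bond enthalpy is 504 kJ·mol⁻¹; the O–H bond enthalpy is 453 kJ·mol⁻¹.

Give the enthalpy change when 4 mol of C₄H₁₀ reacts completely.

ΔH = −10288 kJ

Bonds broken (reactants):
  C–C: 6 × 340 = 2040
  C–H: 20 × 423 = 8460
  O=O: 13 × 504 = 6552
  Σ(broken) = 17052 kJ
Bonds formed (products):
  C=O: 16 × 821 = 13136
  O–H: 20 × 453 = 9060
  Σ(formed) = 22196 kJ
ΔH = Σ(broken) − Σ(formed) = 17052 − 22196 = −5144 kJ
For 2× the reaction as written: 2 × (−5144) = −10288 kJ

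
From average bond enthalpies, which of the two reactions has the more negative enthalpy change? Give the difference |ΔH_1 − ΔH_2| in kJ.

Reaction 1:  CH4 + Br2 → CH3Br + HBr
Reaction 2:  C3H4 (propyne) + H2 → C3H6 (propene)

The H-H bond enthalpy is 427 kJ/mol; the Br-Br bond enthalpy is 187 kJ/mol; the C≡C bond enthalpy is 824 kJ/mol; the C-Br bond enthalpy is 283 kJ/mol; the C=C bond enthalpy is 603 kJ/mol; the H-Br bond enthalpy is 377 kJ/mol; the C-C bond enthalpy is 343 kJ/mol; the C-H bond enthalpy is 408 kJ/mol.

Reaction 2, by 103 kJ

Reaction 1:
  Bonds broken (reactants):
    Br-Br: 1 × 187 = 187
    C-H: 4 × 408 = 1632
    Σ(broken) = 1819 kJ
  Bonds formed (products):
    C-Br: 1 × 283 = 283
    C-H: 3 × 408 = 1224
    H-Br: 1 × 377 = 377
    Σ(formed) = 1884 kJ
  ΔH_1 = 1819 − 1884 = −65 kJ
Reaction 2:
  Bonds broken (reactants):
    C≡C: 1 × 824 = 824
    C-C: 1 × 343 = 343
    C-H: 4 × 408 = 1632
    H-H: 1 × 427 = 427
    Σ(broken) = 3226 kJ
  Bonds formed (products):
    C-C: 1 × 343 = 343
    C-H: 6 × 408 = 2448
    C=C: 1 × 603 = 603
    Σ(formed) = 3394 kJ
  ΔH_2 = 3226 − 3394 = −168 kJ
ΔH_1 − ΔH_2 = +103 kJ, so reaction 2 has the more negative ΔH; |ΔH_1 − ΔH_2| = 103 kJ.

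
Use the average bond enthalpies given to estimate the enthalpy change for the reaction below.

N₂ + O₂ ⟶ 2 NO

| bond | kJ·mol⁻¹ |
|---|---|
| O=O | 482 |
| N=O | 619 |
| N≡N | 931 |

ΔH ≈ +175 kJ

Bonds broken (reactants):
  N≡N: 1 × 931 = 931
  O=O: 1 × 482 = 482
  Σ(broken) = 1413 kJ
Bonds formed (products):
  N=O: 2 × 619 = 1238
  Σ(formed) = 1238 kJ
ΔH = Σ(broken) − Σ(formed) = 1413 − 1238 = +175 kJ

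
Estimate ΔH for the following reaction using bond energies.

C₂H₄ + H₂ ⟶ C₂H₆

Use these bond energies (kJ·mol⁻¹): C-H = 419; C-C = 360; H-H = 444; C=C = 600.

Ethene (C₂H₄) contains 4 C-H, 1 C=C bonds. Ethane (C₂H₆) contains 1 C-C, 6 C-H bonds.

Bonds broken (reactants):
  C-H: 4 × 419 = 1676
  C=C: 1 × 600 = 600
  H-H: 1 × 444 = 444
  Σ(broken) = 2720 kJ
Bonds formed (products):
  C-C: 1 × 360 = 360
  C-H: 6 × 419 = 2514
  Σ(formed) = 2874 kJ
ΔH = Σ(broken) − Σ(formed) = 2720 − 2874 = −154 kJ

ΔH ≈ −154 kJ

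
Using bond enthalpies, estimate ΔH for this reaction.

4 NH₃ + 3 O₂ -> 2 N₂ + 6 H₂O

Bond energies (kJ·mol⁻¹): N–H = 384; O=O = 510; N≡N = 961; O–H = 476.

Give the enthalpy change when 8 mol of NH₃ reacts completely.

Bonds broken (reactants):
  N–H: 12 × 384 = 4608
  O=O: 3 × 510 = 1530
  Σ(broken) = 6138 kJ
Bonds formed (products):
  N≡N: 2 × 961 = 1922
  O–H: 12 × 476 = 5712
  Σ(formed) = 7634 kJ
ΔH = Σ(broken) − Σ(formed) = 6138 − 7634 = −1496 kJ
For 2× the reaction as written: 2 × (−1496) = −2992 kJ

ΔH = −2992 kJ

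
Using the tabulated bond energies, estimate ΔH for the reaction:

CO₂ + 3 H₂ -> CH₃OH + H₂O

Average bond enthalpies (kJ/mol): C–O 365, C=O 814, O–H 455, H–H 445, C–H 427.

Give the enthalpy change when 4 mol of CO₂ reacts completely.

ΔH = −192 kJ

Bonds broken (reactants):
  C=O: 2 × 814 = 1628
  H–H: 3 × 445 = 1335
  Σ(broken) = 2963 kJ
Bonds formed (products):
  C–H: 3 × 427 = 1281
  C–O: 1 × 365 = 365
  O–H: 3 × 455 = 1365
  Σ(formed) = 3011 kJ
ΔH = Σ(broken) − Σ(formed) = 2963 − 3011 = −48 kJ
For 4× the reaction as written: 4 × (−48) = −192 kJ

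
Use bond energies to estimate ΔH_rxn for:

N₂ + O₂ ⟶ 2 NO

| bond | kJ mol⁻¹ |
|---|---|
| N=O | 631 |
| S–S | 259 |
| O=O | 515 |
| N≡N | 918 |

ΔH ≈ +171 kJ

Bonds broken (reactants):
  N≡N: 1 × 918 = 918
  O=O: 1 × 515 = 515
  Σ(broken) = 1433 kJ
Bonds formed (products):
  N=O: 2 × 631 = 1262
  Σ(formed) = 1262 kJ
ΔH = Σ(broken) − Σ(formed) = 1433 − 1262 = +171 kJ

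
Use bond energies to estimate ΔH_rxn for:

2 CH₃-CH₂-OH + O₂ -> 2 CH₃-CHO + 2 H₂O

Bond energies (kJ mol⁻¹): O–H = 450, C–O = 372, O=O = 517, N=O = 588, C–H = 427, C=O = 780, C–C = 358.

ΔH ≈ −345 kJ

Bonds broken (reactants):
  C–C: 2 × 358 = 716
  C–H: 10 × 427 = 4270
  C–O: 2 × 372 = 744
  O–H: 2 × 450 = 900
  O=O: 1 × 517 = 517
  Σ(broken) = 7147 kJ
Bonds formed (products):
  C–C: 2 × 358 = 716
  C–H: 8 × 427 = 3416
  C=O: 2 × 780 = 1560
  O–H: 4 × 450 = 1800
  Σ(formed) = 7492 kJ
ΔH = Σ(broken) − Σ(formed) = 7147 − 7492 = −345 kJ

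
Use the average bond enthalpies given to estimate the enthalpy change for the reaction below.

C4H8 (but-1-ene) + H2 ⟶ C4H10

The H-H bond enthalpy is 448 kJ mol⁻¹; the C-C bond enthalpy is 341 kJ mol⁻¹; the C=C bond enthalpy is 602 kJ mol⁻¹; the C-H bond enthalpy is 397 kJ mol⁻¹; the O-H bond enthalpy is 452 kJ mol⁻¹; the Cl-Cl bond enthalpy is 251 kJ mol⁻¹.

Bonds broken (reactants):
  C-C: 2 × 341 = 682
  C-H: 8 × 397 = 3176
  C=C: 1 × 602 = 602
  H-H: 1 × 448 = 448
  Σ(broken) = 4908 kJ
Bonds formed (products):
  C-C: 3 × 341 = 1023
  C-H: 10 × 397 = 3970
  Σ(formed) = 4993 kJ
ΔH = Σ(broken) − Σ(formed) = 4908 − 4993 = −85 kJ

ΔH ≈ −85 kJ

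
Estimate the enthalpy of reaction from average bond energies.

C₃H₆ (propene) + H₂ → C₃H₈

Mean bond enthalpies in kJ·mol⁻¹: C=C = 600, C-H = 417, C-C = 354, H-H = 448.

ΔH ≈ −140 kJ

Bonds broken (reactants):
  C-C: 1 × 354 = 354
  C-H: 6 × 417 = 2502
  C=C: 1 × 600 = 600
  H-H: 1 × 448 = 448
  Σ(broken) = 3904 kJ
Bonds formed (products):
  C-C: 2 × 354 = 708
  C-H: 8 × 417 = 3336
  Σ(formed) = 4044 kJ
ΔH = Σ(broken) − Σ(formed) = 3904 − 4044 = −140 kJ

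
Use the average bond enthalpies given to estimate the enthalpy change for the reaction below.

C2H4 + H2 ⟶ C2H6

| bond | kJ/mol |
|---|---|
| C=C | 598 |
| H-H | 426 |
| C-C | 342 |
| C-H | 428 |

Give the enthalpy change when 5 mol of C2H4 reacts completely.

ΔH = −870 kJ

Bonds broken (reactants):
  C-H: 4 × 428 = 1712
  C=C: 1 × 598 = 598
  H-H: 1 × 426 = 426
  Σ(broken) = 2736 kJ
Bonds formed (products):
  C-C: 1 × 342 = 342
  C-H: 6 × 428 = 2568
  Σ(formed) = 2910 kJ
ΔH = Σ(broken) − Σ(formed) = 2736 − 2910 = −174 kJ
For 5× the reaction as written: 5 × (−174) = −870 kJ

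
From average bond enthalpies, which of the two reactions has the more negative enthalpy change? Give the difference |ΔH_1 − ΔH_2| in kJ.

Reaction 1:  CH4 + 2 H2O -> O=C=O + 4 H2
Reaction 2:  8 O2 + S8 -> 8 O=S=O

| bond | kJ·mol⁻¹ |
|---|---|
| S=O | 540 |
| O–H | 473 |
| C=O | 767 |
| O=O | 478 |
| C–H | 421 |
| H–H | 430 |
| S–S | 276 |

Reaction 1:
  Bonds broken (reactants):
    C–H: 4 × 421 = 1684
    O–H: 4 × 473 = 1892
    Σ(broken) = 3576 kJ
  Bonds formed (products):
    C=O: 2 × 767 = 1534
    H–H: 4 × 430 = 1720
    Σ(formed) = 3254 kJ
  ΔH_1 = 3576 − 3254 = +322 kJ
Reaction 2:
  Bonds broken (reactants):
    O=O: 8 × 478 = 3824
    S–S: 8 × 276 = 2208
    Σ(broken) = 6032 kJ
  Bonds formed (products):
    S=O: 16 × 540 = 8640
    Σ(formed) = 8640 kJ
  ΔH_2 = 6032 − 8640 = −2608 kJ
ΔH_1 − ΔH_2 = +2930 kJ, so reaction 2 has the more negative ΔH; |ΔH_1 − ΔH_2| = 2930 kJ.

Reaction 2, by 2930 kJ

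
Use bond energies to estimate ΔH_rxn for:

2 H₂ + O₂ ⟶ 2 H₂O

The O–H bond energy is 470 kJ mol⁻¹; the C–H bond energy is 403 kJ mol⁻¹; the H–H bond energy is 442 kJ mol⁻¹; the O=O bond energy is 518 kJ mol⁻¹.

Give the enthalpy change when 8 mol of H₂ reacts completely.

ΔH = −1912 kJ

Bonds broken (reactants):
  H–H: 2 × 442 = 884
  O=O: 1 × 518 = 518
  Σ(broken) = 1402 kJ
Bonds formed (products):
  O–H: 4 × 470 = 1880
  Σ(formed) = 1880 kJ
ΔH = Σ(broken) − Σ(formed) = 1402 − 1880 = −478 kJ
For 4× the reaction as written: 4 × (−478) = −1912 kJ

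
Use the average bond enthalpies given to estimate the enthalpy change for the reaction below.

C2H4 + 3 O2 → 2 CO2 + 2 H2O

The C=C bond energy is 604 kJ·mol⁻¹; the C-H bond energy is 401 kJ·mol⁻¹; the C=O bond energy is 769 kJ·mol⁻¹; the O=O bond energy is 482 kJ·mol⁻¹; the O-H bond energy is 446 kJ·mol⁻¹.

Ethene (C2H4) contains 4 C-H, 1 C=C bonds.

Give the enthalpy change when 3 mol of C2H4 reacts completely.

ΔH = −3618 kJ

Bonds broken (reactants):
  C-H: 4 × 401 = 1604
  C=C: 1 × 604 = 604
  O=O: 3 × 482 = 1446
  Σ(broken) = 3654 kJ
Bonds formed (products):
  C=O: 4 × 769 = 3076
  O-H: 4 × 446 = 1784
  Σ(formed) = 4860 kJ
ΔH = Σ(broken) − Σ(formed) = 3654 − 4860 = −1206 kJ
For 3× the reaction as written: 3 × (−1206) = −3618 kJ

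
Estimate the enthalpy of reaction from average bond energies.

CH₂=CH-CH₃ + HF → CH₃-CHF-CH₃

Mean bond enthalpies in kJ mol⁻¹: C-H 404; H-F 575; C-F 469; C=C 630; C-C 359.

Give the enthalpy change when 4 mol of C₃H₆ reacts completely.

ΔH = −108 kJ

Bonds broken (reactants):
  C-C: 1 × 359 = 359
  C-H: 6 × 404 = 2424
  C=C: 1 × 630 = 630
  H-F: 1 × 575 = 575
  Σ(broken) = 3988 kJ
Bonds formed (products):
  C-C: 2 × 359 = 718
  C-F: 1 × 469 = 469
  C-H: 7 × 404 = 2828
  Σ(formed) = 4015 kJ
ΔH = Σ(broken) − Σ(formed) = 3988 − 4015 = −27 kJ
For 4× the reaction as written: 4 × (−27) = −108 kJ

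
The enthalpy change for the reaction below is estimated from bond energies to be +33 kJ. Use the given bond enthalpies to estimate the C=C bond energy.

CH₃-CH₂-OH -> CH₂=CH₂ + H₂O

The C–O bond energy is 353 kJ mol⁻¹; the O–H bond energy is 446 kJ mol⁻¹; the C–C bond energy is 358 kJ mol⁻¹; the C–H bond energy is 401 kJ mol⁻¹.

D(C=C) ≈ 633 kJ/mol

Let D be the C=C bond energy.
Σ(broken) = 1×358 + 5×401 + 1×353 + 1×446 = 3162
Σ(formed) = 4×401 + 1×D + 2×446 = 2496 + D
ΔH = Σ(broken) − Σ(formed) = (3162) − (2496 + D) = +666 − D
Setting this equal to +33 kJ gives D = 633 kJ/mol.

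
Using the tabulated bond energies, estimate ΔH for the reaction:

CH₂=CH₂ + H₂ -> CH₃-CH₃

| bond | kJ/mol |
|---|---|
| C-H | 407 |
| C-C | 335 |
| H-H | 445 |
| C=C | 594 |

ΔH ≈ −110 kJ

Bonds broken (reactants):
  C-H: 4 × 407 = 1628
  C=C: 1 × 594 = 594
  H-H: 1 × 445 = 445
  Σ(broken) = 2667 kJ
Bonds formed (products):
  C-C: 1 × 335 = 335
  C-H: 6 × 407 = 2442
  Σ(formed) = 2777 kJ
ΔH = Σ(broken) − Σ(formed) = 2667 − 2777 = −110 kJ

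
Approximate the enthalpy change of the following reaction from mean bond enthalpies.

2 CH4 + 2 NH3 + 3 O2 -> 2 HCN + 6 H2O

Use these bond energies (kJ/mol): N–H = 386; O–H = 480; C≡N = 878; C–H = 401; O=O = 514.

Bonds broken (reactants):
  C–H: 8 × 401 = 3208
  N–H: 6 × 386 = 2316
  O=O: 3 × 514 = 1542
  Σ(broken) = 7066 kJ
Bonds formed (products):
  C≡N: 2 × 878 = 1756
  C–H: 2 × 401 = 802
  O–H: 12 × 480 = 5760
  Σ(formed) = 8318 kJ
ΔH = Σ(broken) − Σ(formed) = 7066 − 8318 = −1252 kJ

ΔH ≈ −1252 kJ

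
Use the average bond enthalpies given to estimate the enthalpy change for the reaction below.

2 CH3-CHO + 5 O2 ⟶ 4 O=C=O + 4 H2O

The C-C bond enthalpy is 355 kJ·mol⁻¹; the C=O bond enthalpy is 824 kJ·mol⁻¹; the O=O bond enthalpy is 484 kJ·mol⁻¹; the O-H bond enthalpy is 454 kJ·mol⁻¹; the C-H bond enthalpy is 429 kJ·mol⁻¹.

ΔH ≈ −2014 kJ

Bonds broken (reactants):
  C-C: 2 × 355 = 710
  C-H: 8 × 429 = 3432
  C=O: 2 × 824 = 1648
  O=O: 5 × 484 = 2420
  Σ(broken) = 8210 kJ
Bonds formed (products):
  C=O: 8 × 824 = 6592
  O-H: 8 × 454 = 3632
  Σ(formed) = 10224 kJ
ΔH = Σ(broken) − Σ(formed) = 8210 − 10224 = −2014 kJ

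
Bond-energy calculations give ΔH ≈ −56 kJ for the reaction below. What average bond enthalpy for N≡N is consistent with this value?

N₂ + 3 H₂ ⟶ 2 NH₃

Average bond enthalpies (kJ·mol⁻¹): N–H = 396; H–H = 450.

Let D be the N≡N bond energy.
Σ(broken) = 3×450 + 1×D = 1350 + D
Σ(formed) = 6×396 = 2376
ΔH = Σ(broken) − Σ(formed) = (1350 + D) − (2376) = −1026 + D
Setting this equal to −56 kJ gives D = 970 kJ/mol.

D(N≡N) ≈ 970 kJ/mol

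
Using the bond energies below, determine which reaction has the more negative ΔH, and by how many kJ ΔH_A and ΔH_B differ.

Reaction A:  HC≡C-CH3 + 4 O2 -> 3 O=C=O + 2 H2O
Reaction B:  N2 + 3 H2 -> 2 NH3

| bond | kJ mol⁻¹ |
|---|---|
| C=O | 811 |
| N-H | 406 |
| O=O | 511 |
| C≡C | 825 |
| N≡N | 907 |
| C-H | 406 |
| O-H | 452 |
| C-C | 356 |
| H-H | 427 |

Reaction A, by 1577 kJ

Reaction A:
  Bonds broken (reactants):
    C≡C: 1 × 825 = 825
    C-C: 1 × 356 = 356
    C-H: 4 × 406 = 1624
    O=O: 4 × 511 = 2044
    Σ(broken) = 4849 kJ
  Bonds formed (products):
    C=O: 6 × 811 = 4866
    O-H: 4 × 452 = 1808
    Σ(formed) = 6674 kJ
  ΔH_A = 4849 − 6674 = −1825 kJ
Reaction B:
  Bonds broken (reactants):
    H-H: 3 × 427 = 1281
    N≡N: 1 × 907 = 907
    Σ(broken) = 2188 kJ
  Bonds formed (products):
    N-H: 6 × 406 = 2436
    Σ(formed) = 2436 kJ
  ΔH_B = 2188 − 2436 = −248 kJ
ΔH_A − ΔH_B = −1577 kJ, so reaction A has the more negative ΔH; |ΔH_A − ΔH_B| = 1577 kJ.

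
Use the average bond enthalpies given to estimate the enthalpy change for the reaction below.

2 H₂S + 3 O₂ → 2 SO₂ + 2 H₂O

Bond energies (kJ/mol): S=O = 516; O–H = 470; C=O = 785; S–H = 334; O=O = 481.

ΔH ≈ −1165 kJ

Bonds broken (reactants):
  O=O: 3 × 481 = 1443
  S–H: 4 × 334 = 1336
  Σ(broken) = 2779 kJ
Bonds formed (products):
  O–H: 4 × 470 = 1880
  S=O: 4 × 516 = 2064
  Σ(formed) = 3944 kJ
ΔH = Σ(broken) − Σ(formed) = 2779 − 3944 = −1165 kJ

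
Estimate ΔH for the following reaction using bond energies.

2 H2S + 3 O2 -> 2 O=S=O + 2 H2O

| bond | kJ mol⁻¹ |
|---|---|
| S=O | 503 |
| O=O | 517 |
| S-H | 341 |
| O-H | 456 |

ΔH ≈ −921 kJ

Bonds broken (reactants):
  O=O: 3 × 517 = 1551
  S-H: 4 × 341 = 1364
  Σ(broken) = 2915 kJ
Bonds formed (products):
  O-H: 4 × 456 = 1824
  S=O: 4 × 503 = 2012
  Σ(formed) = 3836 kJ
ΔH = Σ(broken) − Σ(formed) = 2915 − 3836 = −921 kJ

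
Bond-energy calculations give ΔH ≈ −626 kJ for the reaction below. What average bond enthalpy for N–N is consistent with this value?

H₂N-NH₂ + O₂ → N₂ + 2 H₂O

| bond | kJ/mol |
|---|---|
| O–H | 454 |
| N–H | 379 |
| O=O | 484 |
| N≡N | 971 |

Let D be the N–N bond energy.
Σ(broken) = 4×379 + 1×D + 1×484 = 2000 + D
Σ(formed) = 1×971 + 4×454 = 2787
ΔH = Σ(broken) − Σ(formed) = (2000 + D) − (2787) = −787 + D
Setting this equal to −626 kJ gives D = 161 kJ/mol.

D(N–N) ≈ 161 kJ/mol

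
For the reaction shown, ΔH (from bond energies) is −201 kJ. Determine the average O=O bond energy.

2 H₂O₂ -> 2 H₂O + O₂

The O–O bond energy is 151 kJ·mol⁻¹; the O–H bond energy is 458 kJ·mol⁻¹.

Let D be the O=O bond energy.
Σ(broken) = 4×458 + 2×151 = 2134
Σ(formed) = 4×458 + 1×D = 1832 + D
ΔH = Σ(broken) − Σ(formed) = (2134) − (1832 + D) = +302 − D
Setting this equal to −201 kJ gives D = 503 kJ/mol.

D(O=O) ≈ 503 kJ/mol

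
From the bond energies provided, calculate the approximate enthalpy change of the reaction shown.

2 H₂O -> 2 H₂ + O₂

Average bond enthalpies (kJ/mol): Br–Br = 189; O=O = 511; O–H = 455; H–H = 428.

ΔH ≈ +453 kJ

Bonds broken (reactants):
  O–H: 4 × 455 = 1820
  Σ(broken) = 1820 kJ
Bonds formed (products):
  H–H: 2 × 428 = 856
  O=O: 1 × 511 = 511
  Σ(formed) = 1367 kJ
ΔH = Σ(broken) − Σ(formed) = 1820 − 1367 = +453 kJ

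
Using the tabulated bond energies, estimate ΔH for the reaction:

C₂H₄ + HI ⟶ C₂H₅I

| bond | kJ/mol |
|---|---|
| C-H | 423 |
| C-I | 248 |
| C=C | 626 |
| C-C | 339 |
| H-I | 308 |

Bonds broken (reactants):
  C-H: 4 × 423 = 1692
  C=C: 1 × 626 = 626
  H-I: 1 × 308 = 308
  Σ(broken) = 2626 kJ
Bonds formed (products):
  C-C: 1 × 339 = 339
  C-H: 5 × 423 = 2115
  C-I: 1 × 248 = 248
  Σ(formed) = 2702 kJ
ΔH = Σ(broken) − Σ(formed) = 2626 − 2702 = −76 kJ

ΔH ≈ −76 kJ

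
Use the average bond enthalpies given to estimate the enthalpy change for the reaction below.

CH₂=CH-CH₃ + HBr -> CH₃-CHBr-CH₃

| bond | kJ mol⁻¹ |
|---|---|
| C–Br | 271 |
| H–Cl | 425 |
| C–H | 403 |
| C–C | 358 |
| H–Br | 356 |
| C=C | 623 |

Bonds broken (reactants):
  C–C: 1 × 358 = 358
  C–H: 6 × 403 = 2418
  C=C: 1 × 623 = 623
  H–Br: 1 × 356 = 356
  Σ(broken) = 3755 kJ
Bonds formed (products):
  C–Br: 1 × 271 = 271
  C–C: 2 × 358 = 716
  C–H: 7 × 403 = 2821
  Σ(formed) = 3808 kJ
ΔH = Σ(broken) − Σ(formed) = 3755 − 3808 = −53 kJ

ΔH ≈ −53 kJ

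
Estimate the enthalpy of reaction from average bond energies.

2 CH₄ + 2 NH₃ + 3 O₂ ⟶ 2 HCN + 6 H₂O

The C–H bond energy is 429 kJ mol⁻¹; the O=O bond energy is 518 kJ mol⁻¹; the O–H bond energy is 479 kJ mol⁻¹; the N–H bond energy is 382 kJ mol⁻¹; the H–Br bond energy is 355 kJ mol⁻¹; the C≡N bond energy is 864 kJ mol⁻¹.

ΔH ≈ −1056 kJ

Bonds broken (reactants):
  C–H: 8 × 429 = 3432
  N–H: 6 × 382 = 2292
  O=O: 3 × 518 = 1554
  Σ(broken) = 7278 kJ
Bonds formed (products):
  C≡N: 2 × 864 = 1728
  C–H: 2 × 429 = 858
  O–H: 12 × 479 = 5748
  Σ(formed) = 8334 kJ
ΔH = Σ(broken) − Σ(formed) = 7278 − 8334 = −1056 kJ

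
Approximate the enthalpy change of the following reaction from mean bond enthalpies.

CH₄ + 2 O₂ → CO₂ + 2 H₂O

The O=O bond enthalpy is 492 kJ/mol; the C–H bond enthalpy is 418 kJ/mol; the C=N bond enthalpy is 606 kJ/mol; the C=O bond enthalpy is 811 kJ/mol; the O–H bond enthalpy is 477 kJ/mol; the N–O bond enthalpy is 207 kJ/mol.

Bonds broken (reactants):
  C–H: 4 × 418 = 1672
  O=O: 2 × 492 = 984
  Σ(broken) = 2656 kJ
Bonds formed (products):
  C=O: 2 × 811 = 1622
  O–H: 4 × 477 = 1908
  Σ(formed) = 3530 kJ
ΔH = Σ(broken) − Σ(formed) = 2656 − 3530 = −874 kJ

ΔH ≈ −874 kJ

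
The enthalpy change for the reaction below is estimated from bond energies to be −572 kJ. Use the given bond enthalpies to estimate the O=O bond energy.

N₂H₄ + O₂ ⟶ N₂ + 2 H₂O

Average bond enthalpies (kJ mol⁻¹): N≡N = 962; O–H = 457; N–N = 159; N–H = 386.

D(O=O) ≈ 515 kJ/mol

Let D be the O=O bond energy.
Σ(broken) = 4×386 + 1×159 + 1×D = 1703 + D
Σ(formed) = 1×962 + 4×457 = 2790
ΔH = Σ(broken) − Σ(formed) = (1703 + D) − (2790) = −1087 + D
Setting this equal to −572 kJ gives D = 515 kJ/mol.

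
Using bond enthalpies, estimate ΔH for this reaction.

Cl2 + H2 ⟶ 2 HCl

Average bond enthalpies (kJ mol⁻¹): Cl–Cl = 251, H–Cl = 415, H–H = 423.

ΔH ≈ −156 kJ

Bonds broken (reactants):
  Cl–Cl: 1 × 251 = 251
  H–H: 1 × 423 = 423
  Σ(broken) = 674 kJ
Bonds formed (products):
  H–Cl: 2 × 415 = 830
  Σ(formed) = 830 kJ
ΔH = Σ(broken) − Σ(formed) = 674 − 830 = −156 kJ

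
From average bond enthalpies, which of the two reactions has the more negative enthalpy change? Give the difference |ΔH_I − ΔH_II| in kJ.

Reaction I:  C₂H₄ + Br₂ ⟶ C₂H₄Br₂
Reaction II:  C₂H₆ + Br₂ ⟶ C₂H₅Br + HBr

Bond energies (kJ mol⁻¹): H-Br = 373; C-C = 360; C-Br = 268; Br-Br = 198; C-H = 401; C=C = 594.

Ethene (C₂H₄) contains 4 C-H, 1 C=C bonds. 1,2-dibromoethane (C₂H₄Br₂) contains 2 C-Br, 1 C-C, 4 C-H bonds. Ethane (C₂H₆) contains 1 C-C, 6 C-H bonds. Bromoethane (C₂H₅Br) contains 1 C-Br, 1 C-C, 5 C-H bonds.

Reaction I:
  Bonds broken (reactants):
    Br-Br: 1 × 198 = 198
    C-H: 4 × 401 = 1604
    C=C: 1 × 594 = 594
    Σ(broken) = 2396 kJ
  Bonds formed (products):
    C-Br: 2 × 268 = 536
    C-C: 1 × 360 = 360
    C-H: 4 × 401 = 1604
    Σ(formed) = 2500 kJ
  ΔH_I = 2396 − 2500 = −104 kJ
Reaction II:
  Bonds broken (reactants):
    Br-Br: 1 × 198 = 198
    C-C: 1 × 360 = 360
    C-H: 6 × 401 = 2406
    Σ(broken) = 2964 kJ
  Bonds formed (products):
    C-Br: 1 × 268 = 268
    C-C: 1 × 360 = 360
    C-H: 5 × 401 = 2005
    H-Br: 1 × 373 = 373
    Σ(formed) = 3006 kJ
  ΔH_II = 2964 − 3006 = −42 kJ
ΔH_I − ΔH_II = −62 kJ, so reaction I has the more negative ΔH; |ΔH_I − ΔH_II| = 62 kJ.

Reaction I, by 62 kJ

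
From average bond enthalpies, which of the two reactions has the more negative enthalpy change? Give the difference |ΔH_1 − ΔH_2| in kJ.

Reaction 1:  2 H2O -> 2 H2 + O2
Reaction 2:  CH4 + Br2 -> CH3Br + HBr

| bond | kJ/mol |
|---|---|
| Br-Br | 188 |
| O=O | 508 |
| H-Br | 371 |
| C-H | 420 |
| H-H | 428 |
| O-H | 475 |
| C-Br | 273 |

Reaction 2, by 572 kJ

Reaction 1:
  Bonds broken (reactants):
    O-H: 4 × 475 = 1900
    Σ(broken) = 1900 kJ
  Bonds formed (products):
    H-H: 2 × 428 = 856
    O=O: 1 × 508 = 508
    Σ(formed) = 1364 kJ
  ΔH_1 = 1900 − 1364 = +536 kJ
Reaction 2:
  Bonds broken (reactants):
    Br-Br: 1 × 188 = 188
    C-H: 4 × 420 = 1680
    Σ(broken) = 1868 kJ
  Bonds formed (products):
    C-Br: 1 × 273 = 273
    C-H: 3 × 420 = 1260
    H-Br: 1 × 371 = 371
    Σ(formed) = 1904 kJ
  ΔH_2 = 1868 − 1904 = −36 kJ
ΔH_1 − ΔH_2 = +572 kJ, so reaction 2 has the more negative ΔH; |ΔH_1 − ΔH_2| = 572 kJ.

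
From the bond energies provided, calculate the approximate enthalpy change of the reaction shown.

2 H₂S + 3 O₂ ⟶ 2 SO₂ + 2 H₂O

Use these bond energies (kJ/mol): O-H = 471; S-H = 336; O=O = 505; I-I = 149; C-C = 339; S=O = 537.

ΔH ≈ −1173 kJ

Bonds broken (reactants):
  O=O: 3 × 505 = 1515
  S-H: 4 × 336 = 1344
  Σ(broken) = 2859 kJ
Bonds formed (products):
  O-H: 4 × 471 = 1884
  S=O: 4 × 537 = 2148
  Σ(formed) = 4032 kJ
ΔH = Σ(broken) − Σ(formed) = 2859 − 4032 = −1173 kJ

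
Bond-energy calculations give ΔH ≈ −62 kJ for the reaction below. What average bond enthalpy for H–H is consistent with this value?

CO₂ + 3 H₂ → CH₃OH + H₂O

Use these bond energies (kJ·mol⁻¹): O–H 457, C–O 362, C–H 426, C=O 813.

D(H–H) ≈ 441 kJ/mol

Let D be the H–H bond energy.
Σ(broken) = 2×813 + 3×D = 1626 + 3D
Σ(formed) = 3×426 + 1×362 + 3×457 = 3011
ΔH = Σ(broken) − Σ(formed) = (1626 + 3D) − (3011) = −1385 + 3D
Setting this equal to −62 kJ gives 3D = 1323, so D = 441 kJ/mol.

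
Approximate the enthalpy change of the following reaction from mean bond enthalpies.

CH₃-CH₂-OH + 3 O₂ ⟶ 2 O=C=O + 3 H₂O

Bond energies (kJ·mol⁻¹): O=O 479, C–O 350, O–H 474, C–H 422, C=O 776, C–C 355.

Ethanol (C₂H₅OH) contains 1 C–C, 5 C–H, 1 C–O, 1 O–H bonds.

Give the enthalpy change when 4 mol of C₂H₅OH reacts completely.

Bonds broken (reactants):
  C–C: 1 × 355 = 355
  C–H: 5 × 422 = 2110
  C–O: 1 × 350 = 350
  O–H: 1 × 474 = 474
  O=O: 3 × 479 = 1437
  Σ(broken) = 4726 kJ
Bonds formed (products):
  C=O: 4 × 776 = 3104
  O–H: 6 × 474 = 2844
  Σ(formed) = 5948 kJ
ΔH = Σ(broken) − Σ(formed) = 4726 − 5948 = −1222 kJ
For 4× the reaction as written: 4 × (−1222) = −4888 kJ

ΔH = −4888 kJ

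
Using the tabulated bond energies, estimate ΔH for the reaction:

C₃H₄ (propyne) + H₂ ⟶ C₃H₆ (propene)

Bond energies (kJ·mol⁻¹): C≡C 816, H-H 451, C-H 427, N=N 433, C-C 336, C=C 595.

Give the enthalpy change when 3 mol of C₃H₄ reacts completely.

Bonds broken (reactants):
  C≡C: 1 × 816 = 816
  C-C: 1 × 336 = 336
  C-H: 4 × 427 = 1708
  H-H: 1 × 451 = 451
  Σ(broken) = 3311 kJ
Bonds formed (products):
  C-C: 1 × 336 = 336
  C-H: 6 × 427 = 2562
  C=C: 1 × 595 = 595
  Σ(formed) = 3493 kJ
ΔH = Σ(broken) − Σ(formed) = 3311 − 3493 = −182 kJ
For 3× the reaction as written: 3 × (−182) = −546 kJ

ΔH = −546 kJ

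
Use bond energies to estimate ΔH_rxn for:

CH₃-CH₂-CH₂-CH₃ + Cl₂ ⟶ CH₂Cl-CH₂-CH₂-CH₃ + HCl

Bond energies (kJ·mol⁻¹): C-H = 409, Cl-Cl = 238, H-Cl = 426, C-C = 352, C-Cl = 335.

ΔH ≈ −114 kJ

Bonds broken (reactants):
  C-C: 3 × 352 = 1056
  C-H: 10 × 409 = 4090
  Cl-Cl: 1 × 238 = 238
  Σ(broken) = 5384 kJ
Bonds formed (products):
  C-C: 3 × 352 = 1056
  C-Cl: 1 × 335 = 335
  C-H: 9 × 409 = 3681
  H-Cl: 1 × 426 = 426
  Σ(formed) = 5498 kJ
ΔH = Σ(broken) − Σ(formed) = 5384 − 5498 = −114 kJ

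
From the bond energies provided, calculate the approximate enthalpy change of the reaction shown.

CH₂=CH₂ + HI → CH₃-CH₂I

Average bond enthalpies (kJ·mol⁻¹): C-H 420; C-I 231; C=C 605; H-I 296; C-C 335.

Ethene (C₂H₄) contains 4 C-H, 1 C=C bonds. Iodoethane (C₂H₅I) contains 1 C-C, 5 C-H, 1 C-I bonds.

ΔH ≈ −85 kJ

Bonds broken (reactants):
  C-H: 4 × 420 = 1680
  C=C: 1 × 605 = 605
  H-I: 1 × 296 = 296
  Σ(broken) = 2581 kJ
Bonds formed (products):
  C-C: 1 × 335 = 335
  C-H: 5 × 420 = 2100
  C-I: 1 × 231 = 231
  Σ(formed) = 2666 kJ
ΔH = Σ(broken) − Σ(formed) = 2581 − 2666 = −85 kJ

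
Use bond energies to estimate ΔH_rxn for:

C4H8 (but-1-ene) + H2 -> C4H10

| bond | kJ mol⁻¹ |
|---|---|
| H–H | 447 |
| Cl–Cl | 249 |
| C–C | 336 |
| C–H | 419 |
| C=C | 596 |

Bonds broken (reactants):
  C–C: 2 × 336 = 672
  C–H: 8 × 419 = 3352
  C=C: 1 × 596 = 596
  H–H: 1 × 447 = 447
  Σ(broken) = 5067 kJ
Bonds formed (products):
  C–C: 3 × 336 = 1008
  C–H: 10 × 419 = 4190
  Σ(formed) = 5198 kJ
ΔH = Σ(broken) − Σ(formed) = 5067 − 5198 = −131 kJ

ΔH ≈ −131 kJ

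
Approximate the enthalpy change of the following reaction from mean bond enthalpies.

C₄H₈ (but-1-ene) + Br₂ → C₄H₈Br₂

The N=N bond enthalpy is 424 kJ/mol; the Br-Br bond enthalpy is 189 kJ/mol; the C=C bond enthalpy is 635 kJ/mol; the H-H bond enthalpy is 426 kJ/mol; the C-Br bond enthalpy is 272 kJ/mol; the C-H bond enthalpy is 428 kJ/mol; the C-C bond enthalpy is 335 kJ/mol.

Bonds broken (reactants):
  Br-Br: 1 × 189 = 189
  C-C: 2 × 335 = 670
  C-H: 8 × 428 = 3424
  C=C: 1 × 635 = 635
  Σ(broken) = 4918 kJ
Bonds formed (products):
  C-Br: 2 × 272 = 544
  C-C: 3 × 335 = 1005
  C-H: 8 × 428 = 3424
  Σ(formed) = 4973 kJ
ΔH = Σ(broken) − Σ(formed) = 4918 − 4973 = −55 kJ

ΔH ≈ −55 kJ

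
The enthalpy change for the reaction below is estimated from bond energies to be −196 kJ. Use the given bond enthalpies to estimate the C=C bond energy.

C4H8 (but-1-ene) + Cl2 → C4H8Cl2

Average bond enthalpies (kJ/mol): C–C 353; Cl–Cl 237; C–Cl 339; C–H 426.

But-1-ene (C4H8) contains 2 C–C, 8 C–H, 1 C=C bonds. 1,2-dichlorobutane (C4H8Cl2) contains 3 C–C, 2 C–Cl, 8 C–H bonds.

Let D be the C=C bond energy.
Σ(broken) = 2×353 + 8×426 + 1×D + 1×237 = 4351 + D
Σ(formed) = 3×353 + 2×339 + 8×426 = 5145
ΔH = Σ(broken) − Σ(formed) = (4351 + D) − (5145) = −794 + D
Setting this equal to −196 kJ gives D = 598 kJ/mol.

D(C=C) ≈ 598 kJ/mol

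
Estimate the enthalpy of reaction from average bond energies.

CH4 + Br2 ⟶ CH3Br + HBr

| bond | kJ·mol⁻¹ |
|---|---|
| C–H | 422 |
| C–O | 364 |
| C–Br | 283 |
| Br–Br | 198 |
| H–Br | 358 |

ΔH ≈ −21 kJ

Bonds broken (reactants):
  Br–Br: 1 × 198 = 198
  C–H: 4 × 422 = 1688
  Σ(broken) = 1886 kJ
Bonds formed (products):
  C–Br: 1 × 283 = 283
  C–H: 3 × 422 = 1266
  H–Br: 1 × 358 = 358
  Σ(formed) = 1907 kJ
ΔH = Σ(broken) − Σ(formed) = 1886 − 1907 = −21 kJ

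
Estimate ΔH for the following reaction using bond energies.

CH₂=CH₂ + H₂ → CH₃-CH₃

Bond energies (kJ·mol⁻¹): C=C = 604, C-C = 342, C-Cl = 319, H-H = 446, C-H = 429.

ΔH ≈ −150 kJ

Bonds broken (reactants):
  C-H: 4 × 429 = 1716
  C=C: 1 × 604 = 604
  H-H: 1 × 446 = 446
  Σ(broken) = 2766 kJ
Bonds formed (products):
  C-C: 1 × 342 = 342
  C-H: 6 × 429 = 2574
  Σ(formed) = 2916 kJ
ΔH = Σ(broken) − Σ(formed) = 2766 − 2916 = −150 kJ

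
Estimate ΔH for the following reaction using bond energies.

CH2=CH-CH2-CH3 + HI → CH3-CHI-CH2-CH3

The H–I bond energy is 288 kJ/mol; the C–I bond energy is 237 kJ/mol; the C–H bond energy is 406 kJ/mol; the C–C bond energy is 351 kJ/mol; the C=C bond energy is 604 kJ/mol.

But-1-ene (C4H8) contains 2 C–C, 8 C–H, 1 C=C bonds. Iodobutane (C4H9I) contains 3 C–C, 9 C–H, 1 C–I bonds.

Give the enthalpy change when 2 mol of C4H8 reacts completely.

ΔH = −204 kJ

Bonds broken (reactants):
  C–C: 2 × 351 = 702
  C–H: 8 × 406 = 3248
  C=C: 1 × 604 = 604
  H–I: 1 × 288 = 288
  Σ(broken) = 4842 kJ
Bonds formed (products):
  C–C: 3 × 351 = 1053
  C–H: 9 × 406 = 3654
  C–I: 1 × 237 = 237
  Σ(formed) = 4944 kJ
ΔH = Σ(broken) − Σ(formed) = 4842 − 4944 = −102 kJ
For 2× the reaction as written: 2 × (−102) = −204 kJ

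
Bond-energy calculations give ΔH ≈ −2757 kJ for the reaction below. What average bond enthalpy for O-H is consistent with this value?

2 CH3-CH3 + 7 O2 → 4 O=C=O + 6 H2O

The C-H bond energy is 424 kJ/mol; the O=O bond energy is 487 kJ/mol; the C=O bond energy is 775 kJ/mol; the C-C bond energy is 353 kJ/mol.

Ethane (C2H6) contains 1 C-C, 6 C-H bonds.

D(O-H) ≈ 480 kJ/mol

Let D be the O-H bond energy.
Σ(broken) = 2×353 + 12×424 + 7×487 = 9203
Σ(formed) = 8×775 + 12×D = 6200 + 12D
ΔH = Σ(broken) − Σ(formed) = (9203) − (6200 + 12D) = +3003 − 12D
Setting this equal to −2757 kJ gives 12D = 5760, so D = 480 kJ/mol.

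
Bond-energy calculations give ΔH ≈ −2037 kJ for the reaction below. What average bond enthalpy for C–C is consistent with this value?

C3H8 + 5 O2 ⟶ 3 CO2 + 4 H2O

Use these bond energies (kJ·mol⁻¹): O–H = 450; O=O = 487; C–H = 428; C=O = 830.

Let D be the C–C bond energy.
Σ(broken) = 2×D + 8×428 + 5×487 = 5859 + 2D
Σ(formed) = 6×830 + 8×450 = 8580
ΔH = Σ(broken) − Σ(formed) = (5859 + 2D) − (8580) = −2721 + 2D
Setting this equal to −2037 kJ gives 2D = 684, so D = 342 kJ/mol.

D(C–C) ≈ 342 kJ/mol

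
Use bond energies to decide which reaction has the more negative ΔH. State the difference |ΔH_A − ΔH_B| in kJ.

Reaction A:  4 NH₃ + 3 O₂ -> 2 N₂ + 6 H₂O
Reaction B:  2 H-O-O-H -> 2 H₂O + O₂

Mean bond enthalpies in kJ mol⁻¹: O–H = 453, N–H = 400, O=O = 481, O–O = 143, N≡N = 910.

Reaction A, by 818 kJ

Reaction A:
  Bonds broken (reactants):
    N–H: 12 × 400 = 4800
    O=O: 3 × 481 = 1443
    Σ(broken) = 6243 kJ
  Bonds formed (products):
    N≡N: 2 × 910 = 1820
    O–H: 12 × 453 = 5436
    Σ(formed) = 7256 kJ
  ΔH_A = 6243 − 7256 = −1013 kJ
Reaction B:
  Bonds broken (reactants):
    O–H: 4 × 453 = 1812
    O–O: 2 × 143 = 286
    Σ(broken) = 2098 kJ
  Bonds formed (products):
    O–H: 4 × 453 = 1812
    O=O: 1 × 481 = 481
    Σ(formed) = 2293 kJ
  ΔH_B = 2098 − 2293 = −195 kJ
ΔH_A − ΔH_B = −818 kJ, so reaction A has the more negative ΔH; |ΔH_A − ΔH_B| = 818 kJ.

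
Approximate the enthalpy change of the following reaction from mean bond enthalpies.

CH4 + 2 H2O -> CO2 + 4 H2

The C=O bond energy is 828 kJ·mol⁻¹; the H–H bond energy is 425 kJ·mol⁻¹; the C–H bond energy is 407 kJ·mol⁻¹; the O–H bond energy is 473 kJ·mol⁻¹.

Bonds broken (reactants):
  C–H: 4 × 407 = 1628
  O–H: 4 × 473 = 1892
  Σ(broken) = 3520 kJ
Bonds formed (products):
  C=O: 2 × 828 = 1656
  H–H: 4 × 425 = 1700
  Σ(formed) = 3356 kJ
ΔH = Σ(broken) − Σ(formed) = 3520 − 3356 = +164 kJ

ΔH ≈ +164 kJ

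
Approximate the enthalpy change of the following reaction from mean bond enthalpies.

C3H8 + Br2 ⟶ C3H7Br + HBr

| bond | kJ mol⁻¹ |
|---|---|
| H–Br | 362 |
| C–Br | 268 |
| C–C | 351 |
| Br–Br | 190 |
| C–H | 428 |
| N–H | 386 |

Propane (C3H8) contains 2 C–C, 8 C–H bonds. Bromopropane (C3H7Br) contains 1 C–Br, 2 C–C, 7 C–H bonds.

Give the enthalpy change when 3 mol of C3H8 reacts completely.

Bonds broken (reactants):
  Br–Br: 1 × 190 = 190
  C–C: 2 × 351 = 702
  C–H: 8 × 428 = 3424
  Σ(broken) = 4316 kJ
Bonds formed (products):
  C–Br: 1 × 268 = 268
  C–C: 2 × 351 = 702
  C–H: 7 × 428 = 2996
  H–Br: 1 × 362 = 362
  Σ(formed) = 4328 kJ
ΔH = Σ(broken) − Σ(formed) = 4316 − 4328 = −12 kJ
For 3× the reaction as written: 3 × (−12) = −36 kJ

ΔH = −36 kJ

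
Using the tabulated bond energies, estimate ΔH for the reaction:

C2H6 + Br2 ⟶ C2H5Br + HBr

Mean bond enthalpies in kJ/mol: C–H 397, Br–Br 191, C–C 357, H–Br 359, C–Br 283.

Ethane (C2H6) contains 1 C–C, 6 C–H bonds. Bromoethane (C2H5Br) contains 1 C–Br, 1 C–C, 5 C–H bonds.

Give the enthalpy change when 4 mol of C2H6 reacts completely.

Bonds broken (reactants):
  Br–Br: 1 × 191 = 191
  C–C: 1 × 357 = 357
  C–H: 6 × 397 = 2382
  Σ(broken) = 2930 kJ
Bonds formed (products):
  C–Br: 1 × 283 = 283
  C–C: 1 × 357 = 357
  C–H: 5 × 397 = 1985
  H–Br: 1 × 359 = 359
  Σ(formed) = 2984 kJ
ΔH = Σ(broken) − Σ(formed) = 2930 − 2984 = −54 kJ
For 4× the reaction as written: 4 × (−54) = −216 kJ

ΔH = −216 kJ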